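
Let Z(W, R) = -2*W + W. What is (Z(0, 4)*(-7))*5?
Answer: 0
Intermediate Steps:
Z(W, R) = -W
(Z(0, 4)*(-7))*5 = (-1*0*(-7))*5 = (0*(-7))*5 = 0*5 = 0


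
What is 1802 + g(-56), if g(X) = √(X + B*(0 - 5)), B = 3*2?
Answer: 1802 + I*√86 ≈ 1802.0 + 9.2736*I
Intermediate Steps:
B = 6
g(X) = √(-30 + X) (g(X) = √(X + 6*(0 - 5)) = √(X + 6*(-5)) = √(X - 30) = √(-30 + X))
1802 + g(-56) = 1802 + √(-30 - 56) = 1802 + √(-86) = 1802 + I*√86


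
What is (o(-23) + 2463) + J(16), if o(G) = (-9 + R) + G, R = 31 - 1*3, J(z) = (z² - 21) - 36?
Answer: 2658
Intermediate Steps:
J(z) = -57 + z² (J(z) = (-21 + z²) - 36 = -57 + z²)
R = 28 (R = 31 - 3 = 28)
o(G) = 19 + G (o(G) = (-9 + 28) + G = 19 + G)
(o(-23) + 2463) + J(16) = ((19 - 23) + 2463) + (-57 + 16²) = (-4 + 2463) + (-57 + 256) = 2459 + 199 = 2658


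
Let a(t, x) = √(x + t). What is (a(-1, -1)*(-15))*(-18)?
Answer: 270*I*√2 ≈ 381.84*I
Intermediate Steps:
a(t, x) = √(t + x)
(a(-1, -1)*(-15))*(-18) = (√(-1 - 1)*(-15))*(-18) = (√(-2)*(-15))*(-18) = ((I*√2)*(-15))*(-18) = -15*I*√2*(-18) = 270*I*√2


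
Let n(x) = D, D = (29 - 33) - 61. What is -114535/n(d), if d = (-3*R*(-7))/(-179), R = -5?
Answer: 22907/13 ≈ 1762.1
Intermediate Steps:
D = -65 (D = -4 - 61 = -65)
d = 105/179 (d = (-3*(-5)*(-7))/(-179) = (15*(-7))*(-1/179) = -105*(-1/179) = 105/179 ≈ 0.58659)
n(x) = -65
-114535/n(d) = -114535/(-65) = -114535*(-1/65) = 22907/13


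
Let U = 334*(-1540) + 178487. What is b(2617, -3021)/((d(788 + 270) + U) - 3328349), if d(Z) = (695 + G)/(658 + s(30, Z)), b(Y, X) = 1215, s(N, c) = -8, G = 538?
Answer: -789750/2381743067 ≈ -0.00033158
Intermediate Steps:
d(Z) = 1233/650 (d(Z) = (695 + 538)/(658 - 8) = 1233/650)
U = -335873 (U = -514360 + 178487 = -335873)
b(2617, -3021)/((d(788 + 270) + U) - 3328349) = 1215/((1233/650 - 335873) - 3328349) = 1215/(-218316217/650 - 3328349) = 1215/(-2381743067/650) = 1215*(-650/2381743067) = -789750/2381743067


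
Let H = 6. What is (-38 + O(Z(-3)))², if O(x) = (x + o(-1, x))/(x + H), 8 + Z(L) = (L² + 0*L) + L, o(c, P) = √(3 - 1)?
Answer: (154 - √2)²/16 ≈ 1455.2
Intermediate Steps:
o(c, P) = √2
Z(L) = -8 + L + L² (Z(L) = -8 + ((L² + 0*L) + L) = -8 + ((L² + 0) + L) = -8 + (L² + L) = -8 + (L + L²) = -8 + L + L²)
O(x) = (x + √2)/(6 + x) (O(x) = (x + √2)/(x + 6) = (x + √2)/(6 + x))
(-38 + O(Z(-3)))² = (-38 + ((-8 - 3 + (-3)²) + √2)/(6 + (-8 - 3 + (-3)²)))² = (-38 + ((-8 - 3 + 9) + √2)/(6 + (-8 - 3 + 9)))² = (-38 + (-2 + √2)/(6 - 2))² = (-38 + (-2 + √2)/4)² = (-38 + (-½ + √2/4))² = (-77/2 + √2/4)²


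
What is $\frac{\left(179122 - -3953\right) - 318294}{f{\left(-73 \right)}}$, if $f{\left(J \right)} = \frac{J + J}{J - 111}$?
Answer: $- \frac{12440148}{73} \approx -1.7041 \cdot 10^{5}$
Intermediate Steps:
$f{\left(J \right)} = \frac{2 J}{-111 + J}$
$\frac{\left(179122 - -3953\right) - 318294}{f{\left(-73 \right)}} = \frac{\left(179122 - -3953\right) - 318294}{2 \left(-73\right) \frac{1}{-111 - 73}} = \frac{\left(179122 + 3953\right) - 318294}{2 \left(-73\right) \frac{1}{-184}} = \frac{183075 - 318294}{2 \left(-73\right) \left(- \frac{1}{184}\right)} = - \frac{135219}{\frac{73}{92}} = \left(-135219\right) \frac{92}{73} = - \frac{12440148}{73}$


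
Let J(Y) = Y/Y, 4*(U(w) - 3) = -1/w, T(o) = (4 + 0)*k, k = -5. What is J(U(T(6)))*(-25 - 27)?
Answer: -52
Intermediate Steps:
T(o) = -20 (T(o) = (4 + 0)*(-5) = 4*(-5) = -20)
U(w) = 3 - 1/(4*w) (U(w) = 3 + (-1/w)/4 = 3 - 1/(4*w))
J(Y) = 1
J(U(T(6)))*(-25 - 27) = 1*(-25 - 27) = 1*(-52) = -52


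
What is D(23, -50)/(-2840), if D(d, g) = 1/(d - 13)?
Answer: -1/28400 ≈ -3.5211e-5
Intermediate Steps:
D(d, g) = 1/(-13 + d)
D(23, -50)/(-2840) = 1/((-13 + 23)*(-2840)) = -1/2840/10 = (1/10)*(-1/2840) = -1/28400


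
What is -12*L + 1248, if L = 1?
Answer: 1236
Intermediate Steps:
-12*L + 1248 = -12*1 + 1248 = -12 + 1248 = 1236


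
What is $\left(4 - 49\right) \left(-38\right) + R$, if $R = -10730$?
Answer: $-9020$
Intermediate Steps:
$\left(4 - 49\right) \left(-38\right) + R = \left(4 - 49\right) \left(-38\right) - 10730 = \left(-45\right) \left(-38\right) - 10730 = 1710 - 10730 = -9020$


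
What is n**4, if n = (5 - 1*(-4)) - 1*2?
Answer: 2401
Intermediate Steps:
n = 7 (n = (5 + 4) - 2 = 9 - 2 = 7)
n**4 = 7**4 = 2401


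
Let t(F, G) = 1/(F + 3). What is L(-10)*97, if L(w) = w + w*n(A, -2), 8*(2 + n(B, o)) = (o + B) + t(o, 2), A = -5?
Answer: 3395/2 ≈ 1697.5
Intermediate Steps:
t(F, G) = 1/(3 + F)
n(B, o) = -2 + B/8 + o/8 + 1/(8*(3 + o)) (n(B, o) = -2 + ((o + B) + 1/(3 + o))/8 = -2 + ((B + o) + 1/(3 + o))/8 = -2 + (B + o + 1/(3 + o))/8 = -2 + (B/8 + o/8 + 1/(8*(3 + o))) = -2 + B/8 + o/8 + 1/(8*(3 + o)))
L(w) = -7*w/4 (L(w) = w + w*((1 + (3 - 2)*(-16 - 5 - 2))/(8*(3 - 2))) = w + w*((⅛)*(1 + 1*(-23))/1) = w + w*((⅛)*1*(1 - 23)) = w + w*((⅛)*1*(-22)) = w + w*(-11/4) = w - 11*w/4 = -7*w/4)
L(-10)*97 = -7/4*(-10)*97 = (35/2)*97 = 3395/2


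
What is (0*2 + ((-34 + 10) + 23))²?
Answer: 1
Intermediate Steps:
(0*2 + ((-34 + 10) + 23))² = (0 + (-24 + 23))² = (0 - 1)² = (-1)² = 1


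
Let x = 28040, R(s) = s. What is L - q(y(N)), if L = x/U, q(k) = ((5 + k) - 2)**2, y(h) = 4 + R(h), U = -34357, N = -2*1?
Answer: -886965/34357 ≈ -25.816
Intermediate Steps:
N = -2
y(h) = 4 + h
q(k) = (3 + k)**2
L = -28040/34357 (L = 28040/(-34357) = 28040*(-1/34357) = -28040/34357 ≈ -0.81614)
L - q(y(N)) = -28040/34357 - (3 + (4 - 2))**2 = -28040/34357 - (3 + 2)**2 = -28040/34357 - 1*5**2 = -28040/34357 - 1*25 = -28040/34357 - 25 = -886965/34357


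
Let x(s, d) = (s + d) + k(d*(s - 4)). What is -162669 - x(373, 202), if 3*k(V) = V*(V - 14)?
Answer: -1851786548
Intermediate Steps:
k(V) = V*(-14 + V)/3 (k(V) = (V*(V - 14))/3 = (V*(-14 + V))/3 = V*(-14 + V)/3)
x(s, d) = d + s + d*(-14 + d*(-4 + s))*(-4 + s)/3 (x(s, d) = (s + d) + (d*(s - 4))*(-14 + d*(s - 4))/3 = (d + s) + (d*(-4 + s))*(-14 + d*(-4 + s))/3 = (d + s) + d*(-14 + d*(-4 + s))*(-4 + s)/3 = d + s + d*(-14 + d*(-4 + s))*(-4 + s)/3)
-162669 - x(373, 202) = -162669 - (202 + 373 + (⅓)*202*(-14 + 202*(-4 + 373))*(-4 + 373)) = -162669 - (202 + 373 + (⅓)*202*(-14 + 202*369)*369) = -162669 - (202 + 373 + (⅓)*202*(-14 + 74538)*369) = -162669 - (202 + 373 + (⅓)*202*74524*369) = -162669 - (202 + 373 + 1851623304) = -162669 - 1*1851623879 = -162669 - 1851623879 = -1851786548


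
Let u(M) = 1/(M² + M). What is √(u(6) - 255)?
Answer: I*√449778/42 ≈ 15.968*I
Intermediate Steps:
u(M) = 1/(M + M²)
√(u(6) - 255) = √(1/(6*(1 + 6)) - 255) = √((⅙)/7 - 255) = √((⅙)*(⅐) - 255) = √(1/42 - 255) = √(-10709/42) = I*√449778/42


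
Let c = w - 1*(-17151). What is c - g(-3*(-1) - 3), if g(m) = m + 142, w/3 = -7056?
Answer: -4159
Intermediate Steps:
w = -21168 (w = 3*(-7056) = -21168)
c = -4017 (c = -21168 - 1*(-17151) = -21168 + 17151 = -4017)
g(m) = 142 + m
c - g(-3*(-1) - 3) = -4017 - (142 + (-3*(-1) - 3)) = -4017 - (142 + (3 - 3)) = -4017 - (142 + 0) = -4017 - 1*142 = -4017 - 142 = -4159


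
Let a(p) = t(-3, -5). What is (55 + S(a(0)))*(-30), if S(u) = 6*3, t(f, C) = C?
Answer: -2190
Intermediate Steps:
a(p) = -5
S(u) = 18
(55 + S(a(0)))*(-30) = (55 + 18)*(-30) = 73*(-30) = -2190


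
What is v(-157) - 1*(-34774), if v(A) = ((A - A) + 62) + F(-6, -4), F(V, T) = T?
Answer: 34832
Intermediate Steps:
v(A) = 58 (v(A) = ((A - A) + 62) - 4 = (0 + 62) - 4 = 62 - 4 = 58)
v(-157) - 1*(-34774) = 58 - 1*(-34774) = 58 + 34774 = 34832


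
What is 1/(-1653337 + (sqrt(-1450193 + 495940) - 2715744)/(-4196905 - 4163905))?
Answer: -115573431447793213060/191081792889235814930769329 + 8360810*I*sqrt(954253)/191081792889235814930769329 ≈ -6.0484e-7 + 4.2743e-17*I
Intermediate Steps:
1/(-1653337 + (sqrt(-1450193 + 495940) - 2715744)/(-4196905 - 4163905)) = 1/(-1653337 + (sqrt(-954253) - 2715744)/(-8360810)) = 1/(-1653337 + (I*sqrt(954253) - 2715744)*(-1/8360810)) = 1/(-1653337 + (-2715744 + I*sqrt(954253))*(-1/8360810)) = 1/(-1653337 + (1357872/4180405 - I*sqrt(954253)/8360810)) = 1/(-6911616903613/4180405 - I*sqrt(954253)/8360810)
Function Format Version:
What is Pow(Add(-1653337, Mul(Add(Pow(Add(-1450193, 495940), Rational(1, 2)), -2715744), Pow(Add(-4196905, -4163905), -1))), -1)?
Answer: Add(Rational(-115573431447793213060, 191081792889235814930769329), Mul(Rational(8360810, 191081792889235814930769329), I, Pow(954253, Rational(1, 2)))) ≈ Add(-6.0484e-7, Mul(4.2743e-17, I))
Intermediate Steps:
Pow(Add(-1653337, Mul(Add(Pow(Add(-1450193, 495940), Rational(1, 2)), -2715744), Pow(Add(-4196905, -4163905), -1))), -1) = Pow(Add(-1653337, Mul(Add(Pow(-954253, Rational(1, 2)), -2715744), Pow(-8360810, -1))), -1) = Pow(Add(-1653337, Mul(Add(Mul(I, Pow(954253, Rational(1, 2))), -2715744), Rational(-1, 8360810))), -1) = Pow(Add(-1653337, Mul(Add(-2715744, Mul(I, Pow(954253, Rational(1, 2)))), Rational(-1, 8360810))), -1) = Pow(Add(-1653337, Add(Rational(1357872, 4180405), Mul(Rational(-1, 8360810), I, Pow(954253, Rational(1, 2))))), -1) = Pow(Add(Rational(-6911616903613, 4180405), Mul(Rational(-1, 8360810), I, Pow(954253, Rational(1, 2)))), -1)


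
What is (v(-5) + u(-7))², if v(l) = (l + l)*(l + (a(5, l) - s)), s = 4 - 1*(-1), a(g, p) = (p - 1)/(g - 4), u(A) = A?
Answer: 23409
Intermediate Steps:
a(g, p) = (-1 + p)/(-4 + g)
s = 5 (s = 4 + 1 = 5)
v(l) = 2*l*(-6 + 2*l) (v(l) = (l + l)*(l + ((-1 + l)/(-4 + 5) - 1*5)) = (2*l)*(l + ((-1 + l)/1 - 5)) = (2*l)*(l + (1*(-1 + l) - 5)) = (2*l)*(l + ((-1 + l) - 5)) = (2*l)*(l + (-6 + l)) = (2*l)*(-6 + 2*l) = 2*l*(-6 + 2*l))
(v(-5) + u(-7))² = (4*(-5)*(-3 - 5) - 7)² = (4*(-5)*(-8) - 7)² = (160 - 7)² = 153² = 23409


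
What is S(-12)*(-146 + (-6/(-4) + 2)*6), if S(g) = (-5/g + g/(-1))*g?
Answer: 18625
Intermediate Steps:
S(g) = g*(-g - 5/g) (S(g) = (-5/g + g*(-1))*g = (-5/g - g)*g = (-g - 5/g)*g = g*(-g - 5/g))
S(-12)*(-146 + (-6/(-4) + 2)*6) = (-5 - 1*(-12)²)*(-146 + (-6/(-4) + 2)*6) = (-5 - 1*144)*(-146 + (-6*(-¼) + 2)*6) = (-5 - 144)*(-146 + (3/2 + 2)*6) = -149*(-146 + (7/2)*6) = -149*(-146 + 21) = -149*(-125) = 18625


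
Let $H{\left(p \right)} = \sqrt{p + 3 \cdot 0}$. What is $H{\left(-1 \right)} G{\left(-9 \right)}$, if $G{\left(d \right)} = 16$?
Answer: $16 i \approx 16.0 i$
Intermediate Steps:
$H{\left(p \right)} = \sqrt{p}$ ($H{\left(p \right)} = \sqrt{p + 0} = \sqrt{p}$)
$H{\left(-1 \right)} G{\left(-9 \right)} = \sqrt{-1} \cdot 16 = i 16 = 16 i$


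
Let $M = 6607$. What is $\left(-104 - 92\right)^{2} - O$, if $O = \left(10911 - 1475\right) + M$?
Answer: $22373$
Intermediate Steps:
$O = 16043$ ($O = \left(10911 - 1475\right) + 6607 = 9436 + 6607 = 16043$)
$\left(-104 - 92\right)^{2} - O = \left(-104 - 92\right)^{2} - 16043 = \left(-196\right)^{2} - 16043 = 38416 - 16043 = 22373$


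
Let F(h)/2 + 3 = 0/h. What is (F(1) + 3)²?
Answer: 9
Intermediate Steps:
F(h) = -6 (F(h) = -6 + 2*(0/h) = -6 + 2*0 = -6 + 0 = -6)
(F(1) + 3)² = (-6 + 3)² = (-3)² = 9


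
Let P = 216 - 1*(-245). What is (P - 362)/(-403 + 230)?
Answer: -99/173 ≈ -0.57225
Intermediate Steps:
P = 461 (P = 216 + 245 = 461)
(P - 362)/(-403 + 230) = (461 - 362)/(-403 + 230) = 99/(-173) = 99*(-1/173) = -99/173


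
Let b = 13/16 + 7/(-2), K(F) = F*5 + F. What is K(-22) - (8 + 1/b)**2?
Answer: -351652/1849 ≈ -190.19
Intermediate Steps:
K(F) = 6*F (K(F) = 5*F + F = 6*F)
b = -43/16 (b = 13*(1/16) + 7*(-1/2) = 13/16 - 7/2 = -43/16 ≈ -2.6875)
K(-22) - (8 + 1/b)**2 = 6*(-22) - (8 + 1/(-43/16))**2 = -132 - (8 - 16/43)**2 = -132 - (328/43)**2 = -132 - 1*107584/1849 = -132 - 107584/1849 = -351652/1849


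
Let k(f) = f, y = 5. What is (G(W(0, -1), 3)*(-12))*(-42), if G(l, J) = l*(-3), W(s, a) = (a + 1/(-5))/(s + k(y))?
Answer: 9072/25 ≈ 362.88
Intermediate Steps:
W(s, a) = (-1/5 + a)/(5 + s) (W(s, a) = (a + 1/(-5))/(s + 5) = (a - 1/5)/(5 + s) = (-1/5 + a)/(5 + s))
G(l, J) = -3*l
(G(W(0, -1), 3)*(-12))*(-42) = (-3*(-1/5 - 1)/(5 + 0)*(-12))*(-42) = (-3*(-6)/(5*5)*(-12))*(-42) = (-3*(-6/25)*(-12))*(-42) = ((18/25)*(-12))*(-42) = -216/25*(-42) = 9072/25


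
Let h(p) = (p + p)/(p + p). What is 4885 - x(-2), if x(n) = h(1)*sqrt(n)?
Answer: 4885 - I*sqrt(2) ≈ 4885.0 - 1.4142*I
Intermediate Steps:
h(p) = 1 (h(p) = (2*p)/((2*p)) = (2*p)*(1/(2*p)) = 1)
x(n) = sqrt(n) (x(n) = 1*sqrt(n) = sqrt(n))
4885 - x(-2) = 4885 - sqrt(-2) = 4885 - I*sqrt(2)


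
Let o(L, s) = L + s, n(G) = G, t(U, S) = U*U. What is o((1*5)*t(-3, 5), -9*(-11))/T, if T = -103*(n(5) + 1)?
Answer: -24/103 ≈ -0.23301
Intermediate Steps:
t(U, S) = U**2
T = -618 (T = -103*(5 + 1) = -103*6 = -618)
o((1*5)*t(-3, 5), -9*(-11))/T = ((1*5)*(-3)**2 - 9*(-11))/(-618) = (5*9 + 99)*(-1/618) = (45 + 99)*(-1/618) = 144*(-1/618) = -24/103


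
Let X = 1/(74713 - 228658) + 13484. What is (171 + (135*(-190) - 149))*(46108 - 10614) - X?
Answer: -140036641309619/153945 ≈ -9.0965e+8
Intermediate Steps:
X = 2075794379/153945 (X = 1/(-153945) + 13484 = -1/153945 + 13484 = 2075794379/153945 ≈ 13484.)
(171 + (135*(-190) - 149))*(46108 - 10614) - X = (171 + (135*(-190) - 149))*(46108 - 10614) - 1*2075794379/153945 = (171 + (-25650 - 149))*35494 - 2075794379/153945 = (171 - 25799)*35494 - 2075794379/153945 = -25628*35494 - 2075794379/153945 = -909640232 - 2075794379/153945 = -140036641309619/153945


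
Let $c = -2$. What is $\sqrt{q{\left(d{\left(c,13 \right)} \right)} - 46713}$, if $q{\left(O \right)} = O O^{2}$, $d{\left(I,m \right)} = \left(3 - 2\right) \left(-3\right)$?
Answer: $2 i \sqrt{11685} \approx 216.19 i$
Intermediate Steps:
$d{\left(I,m \right)} = -3$ ($d{\left(I,m \right)} = 1 \left(-3\right) = -3$)
$q{\left(O \right)} = O^{3}$
$\sqrt{q{\left(d{\left(c,13 \right)} \right)} - 46713} = \sqrt{\left(-3\right)^{3} - 46713} = \sqrt{-27 - 46713} = \sqrt{-46740} = 2 i \sqrt{11685}$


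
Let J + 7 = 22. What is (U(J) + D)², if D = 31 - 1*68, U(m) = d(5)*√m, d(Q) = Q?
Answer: 1744 - 370*√15 ≈ 311.00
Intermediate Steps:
J = 15 (J = -7 + 22 = 15)
U(m) = 5*√m
D = -37 (D = 31 - 68 = -37)
(U(J) + D)² = (5*√15 - 37)² = (-37 + 5*√15)²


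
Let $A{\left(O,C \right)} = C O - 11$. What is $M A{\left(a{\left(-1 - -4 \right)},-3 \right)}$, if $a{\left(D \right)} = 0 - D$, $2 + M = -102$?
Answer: $208$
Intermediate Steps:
$M = -104$ ($M = -2 - 102 = -104$)
$a{\left(D \right)} = - D$
$A{\left(O,C \right)} = -11 + C O$
$M A{\left(a{\left(-1 - -4 \right)},-3 \right)} = - 104 \left(-11 - 3 \left(- (-1 - -4)\right)\right) = - 104 \left(-11 - 3 \left(- (-1 + 4)\right)\right) = - 104 \left(-11 - 3 \left(\left(-1\right) 3\right)\right) = - 104 \left(-11 - -9\right) = - 104 \left(-11 + 9\right) = \left(-104\right) \left(-2\right) = 208$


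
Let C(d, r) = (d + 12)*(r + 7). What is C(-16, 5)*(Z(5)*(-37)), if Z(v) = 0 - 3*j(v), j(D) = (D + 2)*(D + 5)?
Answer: -372960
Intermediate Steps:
j(D) = (2 + D)*(5 + D)
C(d, r) = (7 + r)*(12 + d) (C(d, r) = (12 + d)*(7 + r) = (7 + r)*(12 + d))
Z(v) = -30 - 21*v - 3*v**2 (Z(v) = 0 - 3*(10 + v**2 + 7*v) = 0 + (-30 - 21*v - 3*v**2) = -30 - 21*v - 3*v**2)
C(-16, 5)*(Z(5)*(-37)) = (84 + 7*(-16) + 12*5 - 16*5)*((-30 - 21*5 - 3*5**2)*(-37)) = (84 - 112 + 60 - 80)*((-30 - 105 - 3*25)*(-37)) = -48*(-30 - 105 - 75)*(-37) = -(-10080)*(-37) = -48*7770 = -372960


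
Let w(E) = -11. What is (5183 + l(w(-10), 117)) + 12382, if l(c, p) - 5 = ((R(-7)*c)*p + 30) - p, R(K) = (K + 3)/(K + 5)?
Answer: 14909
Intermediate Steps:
R(K) = (3 + K)/(5 + K)
l(c, p) = 35 - p + 2*c*p (l(c, p) = 5 + (((((3 - 7)/(5 - 7))*c)*p + 30) - p) = 5 + ((((-4/(-2))*c)*p + 30) - p) = 5 + ((((-1/2*(-4))*c)*p + 30) - p) = 5 + (((2*c)*p + 30) - p) = 5 + ((2*c*p + 30) - p) = 5 + ((30 + 2*c*p) - p) = 5 + (30 - p + 2*c*p) = 35 - p + 2*c*p)
(5183 + l(w(-10), 117)) + 12382 = (5183 + (35 - 1*117 + 2*(-11)*117)) + 12382 = (5183 + (35 - 117 - 2574)) + 12382 = (5183 - 2656) + 12382 = 2527 + 12382 = 14909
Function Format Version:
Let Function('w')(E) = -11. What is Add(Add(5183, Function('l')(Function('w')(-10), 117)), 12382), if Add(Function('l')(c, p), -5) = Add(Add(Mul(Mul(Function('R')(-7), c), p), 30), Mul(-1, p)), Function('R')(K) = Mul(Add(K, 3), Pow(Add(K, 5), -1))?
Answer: 14909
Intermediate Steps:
Function('R')(K) = Mul(Pow(Add(5, K), -1), Add(3, K)) (Function('R')(K) = Mul(Add(3, K), Pow(Add(5, K), -1)) = Mul(Pow(Add(5, K), -1), Add(3, K)))
Function('l')(c, p) = Add(35, Mul(-1, p), Mul(2, c, p)) (Function('l')(c, p) = Add(5, Add(Add(Mul(Mul(Mul(Pow(Add(5, -7), -1), Add(3, -7)), c), p), 30), Mul(-1, p))) = Add(5, Add(Add(Mul(Mul(Mul(Pow(-2, -1), -4), c), p), 30), Mul(-1, p))) = Add(5, Add(Add(Mul(Mul(Mul(Rational(-1, 2), -4), c), p), 30), Mul(-1, p))) = Add(5, Add(Add(Mul(Mul(2, c), p), 30), Mul(-1, p))) = Add(5, Add(Add(Mul(2, c, p), 30), Mul(-1, p))) = Add(5, Add(Add(30, Mul(2, c, p)), Mul(-1, p))) = Add(5, Add(30, Mul(-1, p), Mul(2, c, p))) = Add(35, Mul(-1, p), Mul(2, c, p)))
Add(Add(5183, Function('l')(Function('w')(-10), 117)), 12382) = Add(Add(5183, Add(35, Mul(-1, 117), Mul(2, -11, 117))), 12382) = Add(Add(5183, Add(35, -117, -2574)), 12382) = Add(Add(5183, -2656), 12382) = Add(2527, 12382) = 14909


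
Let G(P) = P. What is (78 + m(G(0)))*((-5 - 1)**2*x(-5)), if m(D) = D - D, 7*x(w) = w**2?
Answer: 70200/7 ≈ 10029.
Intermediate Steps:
x(w) = w**2/7
m(D) = 0
(78 + m(G(0)))*((-5 - 1)**2*x(-5)) = (78 + 0)*((-5 - 1)**2*((1/7)*(-5)**2)) = 78*((-6)**2*((1/7)*25)) = 78*(36*(25/7)) = 78*(900/7) = 70200/7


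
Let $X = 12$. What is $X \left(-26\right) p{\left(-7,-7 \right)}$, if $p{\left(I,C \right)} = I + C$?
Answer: $4368$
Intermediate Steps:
$p{\left(I,C \right)} = C + I$
$X \left(-26\right) p{\left(-7,-7 \right)} = 12 \left(-26\right) \left(-7 - 7\right) = \left(-312\right) \left(-14\right) = 4368$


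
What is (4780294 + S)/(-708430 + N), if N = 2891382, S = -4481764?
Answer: 149265/1091476 ≈ 0.13676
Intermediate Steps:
(4780294 + S)/(-708430 + N) = (4780294 - 4481764)/(-708430 + 2891382) = 298530/2182952 = 298530*(1/2182952) = 149265/1091476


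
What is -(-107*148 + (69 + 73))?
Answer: 15694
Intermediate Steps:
-(-107*148 + (69 + 73)) = -(-15836 + 142) = -1*(-15694) = 15694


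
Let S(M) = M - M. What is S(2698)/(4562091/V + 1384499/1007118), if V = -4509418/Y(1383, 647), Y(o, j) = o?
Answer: 0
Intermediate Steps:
S(M) = 0
V = -4509418/1383 ≈ -3260.6
S(2698)/(4562091/V + 1384499/1007118) = 0/(4562091/(-4509418/1383) + 1384499/1007118) = 0/(4562091*(-1383/4509418) + 1384499*(1/1007118)) = 0/(-6309371853/4509418 + 1384499/1007118) = 0/(-1587009669284518/1135379009331) = 0*(-1135379009331/1587009669284518) = 0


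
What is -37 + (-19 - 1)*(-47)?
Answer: 903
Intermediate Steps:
-37 + (-19 - 1)*(-47) = -37 - 20*(-47) = -37 + 940 = 903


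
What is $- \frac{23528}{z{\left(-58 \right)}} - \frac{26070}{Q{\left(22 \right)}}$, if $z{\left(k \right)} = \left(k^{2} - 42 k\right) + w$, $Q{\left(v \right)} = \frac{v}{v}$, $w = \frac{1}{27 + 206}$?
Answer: $- \frac{35236506094}{1351401} \approx -26074.0$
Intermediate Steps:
$w = \frac{1}{233} \approx 0.0042918$
$Q{\left(v \right)} = 1$
$z{\left(k \right)} = \frac{1}{233} + k^{2} - 42 k$ ($z{\left(k \right)} = \left(k^{2} - 42 k\right) + \frac{1}{233} = \frac{1}{233} + k^{2} - 42 k$)
$- \frac{23528}{z{\left(-58 \right)}} - \frac{26070}{Q{\left(22 \right)}} = - \frac{23528}{\frac{1}{233} + \left(-58\right)^{2} - -2436} - \frac{26070}{1} = - \frac{23528}{\frac{1}{233} + 3364 + 2436} - 26070 = - \frac{23528}{\frac{1351401}{233}} - 26070 = \left(-23528\right) \frac{233}{1351401} - 26070 = - \frac{5482024}{1351401} - 26070 = - \frac{35236506094}{1351401}$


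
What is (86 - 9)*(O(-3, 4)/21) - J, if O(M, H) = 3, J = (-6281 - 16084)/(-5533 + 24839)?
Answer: 33533/2758 ≈ 12.158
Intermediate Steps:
J = -3195/2758 (J = -22365/19306 = -22365*1/19306 = -3195/2758 ≈ -1.1584)
(86 - 9)*(O(-3, 4)/21) - J = (86 - 9)*(3/21) - 1*(-3195/2758) = 77*(3*(1/21)) + 3195/2758 = 77*(⅐) + 3195/2758 = 11 + 3195/2758 = 33533/2758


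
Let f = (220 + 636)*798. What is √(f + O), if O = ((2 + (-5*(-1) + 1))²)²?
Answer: 4*√42949 ≈ 828.97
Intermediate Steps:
f = 683088 (f = 856*798 = 683088)
O = 4096 (O = ((2 + (5 + 1))²)² = ((2 + 6)²)² = (8²)² = 64² = 4096)
√(f + O) = √(683088 + 4096) = √687184 = 4*√42949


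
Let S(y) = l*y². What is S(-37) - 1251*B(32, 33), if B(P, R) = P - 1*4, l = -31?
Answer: -77467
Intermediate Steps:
S(y) = -31*y²
B(P, R) = -4 + P (B(P, R) = P - 4 = -4 + P)
S(-37) - 1251*B(32, 33) = -31*(-37)² - 1251*(-4 + 32) = -31*1369 - 1251*28 = -42439 - 35028 = -77467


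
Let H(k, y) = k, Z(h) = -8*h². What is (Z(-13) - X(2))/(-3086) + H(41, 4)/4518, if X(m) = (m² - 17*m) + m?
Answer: 3054179/6971274 ≈ 0.43811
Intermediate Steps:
X(m) = m² - 16*m
(Z(-13) - X(2))/(-3086) + H(41, 4)/4518 = (-8*(-13)² - 2*(-16 + 2))/(-3086) + 41/4518 = (-8*169 - 2*(-14))*(-1/3086) + 41*(1/4518) = (-1352 - 1*(-28))*(-1/3086) + 41/4518 = (-1352 + 28)*(-1/3086) + 41/4518 = -1324*(-1/3086) + 41/4518 = 662/1543 + 41/4518 = 3054179/6971274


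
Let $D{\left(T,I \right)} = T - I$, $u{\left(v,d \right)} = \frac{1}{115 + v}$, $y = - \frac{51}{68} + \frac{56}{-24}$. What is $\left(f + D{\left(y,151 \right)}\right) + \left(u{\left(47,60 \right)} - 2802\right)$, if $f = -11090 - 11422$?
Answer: $- \frac{8251657}{324} \approx -25468.0$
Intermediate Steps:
$y = - \frac{37}{12}$ ($y = \left(-51\right) \frac{1}{68} + 56 \left(- \frac{1}{24}\right) = - \frac{3}{4} - \frac{7}{3} = - \frac{37}{12} \approx -3.0833$)
$f = -22512$ ($f = -11090 - 11422 = -22512$)
$\left(f + D{\left(y,151 \right)}\right) + \left(u{\left(47,60 \right)} - 2802\right) = \left(-22512 - \frac{1849}{12}\right) - \left(2802 - \frac{1}{115 + 47}\right) = \left(-22512 - \frac{1849}{12}\right) - \left(2802 - \frac{1}{162}\right) = \left(-22512 - \frac{1849}{12}\right) + \left(\frac{1}{162} - 2802\right) = - \frac{271993}{12} - \frac{453923}{162} = - \frac{8251657}{324}$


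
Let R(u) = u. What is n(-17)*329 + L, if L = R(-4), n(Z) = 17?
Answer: 5589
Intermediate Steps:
L = -4
n(-17)*329 + L = 17*329 - 4 = 5593 - 4 = 5589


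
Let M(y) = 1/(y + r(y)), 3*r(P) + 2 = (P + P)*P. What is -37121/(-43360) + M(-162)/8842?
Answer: 106672762463/124601464000 ≈ 0.85611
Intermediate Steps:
r(P) = -⅔ + 2*P²/3 (r(P) = -⅔ + ((P + P)*P)/3 = -⅔ + ((2*P)*P)/3 = -⅔ + (2*P²)/3 = -⅔ + 2*P²/3)
M(y) = 1/(-⅔ + y + 2*y²/3) (M(y) = 1/(y + (-⅔ + 2*y²/3)) = 1/(-⅔ + y + 2*y²/3))
-37121/(-43360) + M(-162)/8842 = -37121/(-43360) + (3/(-2 + 2*(-162)² + 3*(-162)))/8842 = -37121*(-1/43360) + (3/(-2 + 2*26244 - 486))*(1/8842) = 37121/43360 + (3/(-2 + 52488 - 486))*(1/8842) = 37121/43360 + (3/52000)*(1/8842) = 37121/43360 + 3/459784000 = 106672762463/124601464000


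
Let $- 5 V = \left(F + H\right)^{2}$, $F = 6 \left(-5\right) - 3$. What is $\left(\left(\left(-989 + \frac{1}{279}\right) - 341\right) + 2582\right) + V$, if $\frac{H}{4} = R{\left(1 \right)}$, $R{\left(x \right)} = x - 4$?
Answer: $\frac{236314}{279} \approx 847.0$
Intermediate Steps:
$F = -33$ ($F = -30 - 3 = -33$)
$R{\left(x \right)} = -4 + x$ ($R{\left(x \right)} = x - 4 = -4 + x$)
$H = -12$ ($H = 4 \left(-4 + 1\right) = 4 \left(-3\right) = -12$)
$V = -405$ ($V = - \frac{\left(-33 - 12\right)^{2}}{5} = - \frac{\left(-45\right)^{2}}{5} = \left(- \frac{1}{5}\right) 2025 = -405$)
$\left(\left(\left(-989 + \frac{1}{279}\right) - 341\right) + 2582\right) + V = \left(\left(\left(-989 + \frac{1}{279}\right) - 341\right) + 2582\right) - 405 = \left(\left(- \frac{275930}{279} - 341\right) + 2582\right) - 405 = \left(- \frac{371069}{279} + 2582\right) - 405 = \frac{349309}{279} - 405 = \frac{236314}{279}$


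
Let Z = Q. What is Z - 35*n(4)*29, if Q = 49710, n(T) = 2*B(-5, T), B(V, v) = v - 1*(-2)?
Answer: 37530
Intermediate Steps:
B(V, v) = 2 + v (B(V, v) = v + 2 = 2 + v)
n(T) = 4 + 2*T (n(T) = 2*(2 + T) = 4 + 2*T)
Z = 49710
Z - 35*n(4)*29 = 49710 - 35*(4 + 2*4)*29 = 49710 - 35*(4 + 8)*29 = 49710 - 35*12*29 = 49710 - 420*29 = 49710 - 1*12180 = 49710 - 12180 = 37530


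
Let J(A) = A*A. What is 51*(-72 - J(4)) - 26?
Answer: -4514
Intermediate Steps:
J(A) = A²
51*(-72 - J(4)) - 26 = 51*(-72 - 1*4²) - 26 = 51*(-72 - 1*16) - 26 = 51*(-72 - 16) - 26 = 51*(-88) - 26 = -4488 - 26 = -4514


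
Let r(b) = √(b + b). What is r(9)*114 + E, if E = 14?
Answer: 14 + 342*√2 ≈ 497.66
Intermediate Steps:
r(b) = √2*√b (r(b) = √(2*b) = √2*√b)
r(9)*114 + E = (√2*√9)*114 + 14 = (√2*3)*114 + 14 = (3*√2)*114 + 14 = 342*√2 + 14 = 14 + 342*√2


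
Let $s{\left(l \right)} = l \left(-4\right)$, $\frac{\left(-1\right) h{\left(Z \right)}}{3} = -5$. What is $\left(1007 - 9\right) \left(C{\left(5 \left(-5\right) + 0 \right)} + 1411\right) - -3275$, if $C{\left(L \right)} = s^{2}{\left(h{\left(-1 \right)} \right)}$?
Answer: $5004253$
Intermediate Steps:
$h{\left(Z \right)} = 15$ ($h{\left(Z \right)} = \left(-3\right) \left(-5\right) = 15$)
$s{\left(l \right)} = - 4 l$
$C{\left(L \right)} = 3600$ ($C{\left(L \right)} = \left(\left(-4\right) 15\right)^{2} = \left(-60\right)^{2} = 3600$)
$\left(1007 - 9\right) \left(C{\left(5 \left(-5\right) + 0 \right)} + 1411\right) - -3275 = \left(1007 - 9\right) \left(3600 + 1411\right) - -3275 = \left(1007 - 9\right) 5011 + 3275 = 998 \cdot 5011 + 3275 = 5000978 + 3275 = 5004253$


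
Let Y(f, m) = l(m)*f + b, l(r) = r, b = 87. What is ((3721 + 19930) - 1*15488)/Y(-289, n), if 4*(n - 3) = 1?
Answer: -32652/3409 ≈ -9.5782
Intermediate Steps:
n = 13/4 (n = 3 + (¼)*1 = 3 + ¼ = 13/4 ≈ 3.2500)
Y(f, m) = 87 + f*m (Y(f, m) = m*f + 87 = f*m + 87 = 87 + f*m)
((3721 + 19930) - 1*15488)/Y(-289, n) = ((3721 + 19930) - 1*15488)/(87 - 289*13/4) = (23651 - 15488)/(87 - 3757/4) = 8163/(-3409/4) = 8163*(-4/3409) = -32652/3409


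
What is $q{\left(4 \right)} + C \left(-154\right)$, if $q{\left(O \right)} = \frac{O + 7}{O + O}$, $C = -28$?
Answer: $\frac{34507}{8} \approx 4313.4$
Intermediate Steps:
$q{\left(O \right)} = \frac{7 + O}{2 O}$
$q{\left(4 \right)} + C \left(-154\right) = \frac{7 + 4}{2 \cdot 4} - -4312 = \frac{1}{2} \cdot \frac{1}{4} \cdot 11 + 4312 = \frac{11}{8} + 4312 = \frac{34507}{8}$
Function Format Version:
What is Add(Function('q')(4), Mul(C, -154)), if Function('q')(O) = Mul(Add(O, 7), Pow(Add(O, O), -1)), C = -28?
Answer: Rational(34507, 8) ≈ 4313.4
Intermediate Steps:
Function('q')(O) = Mul(Rational(1, 2), Pow(O, -1), Add(7, O)) (Function('q')(O) = Mul(Add(7, O), Pow(Mul(2, O), -1)) = Mul(Add(7, O), Mul(Rational(1, 2), Pow(O, -1))) = Mul(Rational(1, 2), Pow(O, -1), Add(7, O)))
Add(Function('q')(4), Mul(C, -154)) = Add(Mul(Rational(1, 2), Pow(4, -1), Add(7, 4)), Mul(-28, -154)) = Add(Mul(Rational(1, 2), Rational(1, 4), 11), 4312) = Add(Rational(11, 8), 4312) = Rational(34507, 8)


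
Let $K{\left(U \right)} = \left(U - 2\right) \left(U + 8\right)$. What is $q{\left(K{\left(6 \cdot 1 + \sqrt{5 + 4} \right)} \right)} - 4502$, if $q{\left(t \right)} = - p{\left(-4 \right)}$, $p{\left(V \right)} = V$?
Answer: $-4498$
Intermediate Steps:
$K{\left(U \right)} = \left(-2 + U\right) \left(8 + U\right)$
$q{\left(t \right)} = 4$ ($q{\left(t \right)} = \left(-1\right) \left(-4\right) = 4$)
$q{\left(K{\left(6 \cdot 1 + \sqrt{5 + 4} \right)} \right)} - 4502 = 4 - 4502 = -4498$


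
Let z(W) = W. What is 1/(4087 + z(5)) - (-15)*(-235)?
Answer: -14424299/4092 ≈ -3525.0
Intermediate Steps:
1/(4087 + z(5)) - (-15)*(-235) = 1/(4087 + 5) - (-15)*(-235) = 1/4092 - 1*3525 = 1/4092 - 3525 = -14424299/4092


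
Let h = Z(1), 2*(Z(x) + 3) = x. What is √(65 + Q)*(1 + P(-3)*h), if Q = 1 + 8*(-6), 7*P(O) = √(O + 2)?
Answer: √2*(3 - 15*I/14) ≈ 4.2426 - 1.5152*I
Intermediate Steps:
Z(x) = -3 + x/2
h = -5/2 (h = -3 + (½)*1 = -3 + ½ = -5/2 ≈ -2.5000)
P(O) = √(2 + O)/7 (P(O) = √(O + 2)/7 = √(2 + O)/7)
Q = -47 (Q = 1 - 48 = -47)
√(65 + Q)*(1 + P(-3)*h) = √(65 - 47)*(1 + (√(2 - 3)/7)*(-5/2)) = √18*(1 + (√(-1)/7)*(-5/2)) = (3*√2)*(1 + (I/7)*(-5/2)) = (3*√2)*(1 - 5*I/14) = 3*√2*(1 - 5*I/14)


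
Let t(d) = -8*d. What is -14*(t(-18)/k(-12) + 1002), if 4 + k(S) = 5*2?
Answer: -14364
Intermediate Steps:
k(S) = 6 (k(S) = -4 + 5*2 = -4 + 10 = 6)
-14*(t(-18)/k(-12) + 1002) = -14*(-8*(-18)/6 + 1002) = -14*(144*(⅙) + 1002) = -14*(24 + 1002) = -14*1026 = -14364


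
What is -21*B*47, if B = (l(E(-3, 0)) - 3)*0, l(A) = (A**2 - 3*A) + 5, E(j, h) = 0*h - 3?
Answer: 0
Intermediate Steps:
E(j, h) = -3 (E(j, h) = 0 - 3 = -3)
l(A) = 5 + A**2 - 3*A
B = 0 (B = ((5 + (-3)**2 - 3*(-3)) - 3)*0 = ((5 + 9 + 9) - 3)*0 = (23 - 3)*0 = 20*0 = 0)
-21*B*47 = -21*0*47 = 0*47 = 0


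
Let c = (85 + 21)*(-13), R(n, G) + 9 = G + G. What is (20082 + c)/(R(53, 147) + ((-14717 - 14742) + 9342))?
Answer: -2338/2479 ≈ -0.94312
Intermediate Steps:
R(n, G) = -9 + 2*G (R(n, G) = -9 + (G + G) = -9 + 2*G)
c = -1378 (c = 106*(-13) = -1378)
(20082 + c)/(R(53, 147) + ((-14717 - 14742) + 9342)) = (20082 - 1378)/((-9 + 2*147) + ((-14717 - 14742) + 9342)) = 18704/((-9 + 294) + (-29459 + 9342)) = 18704/(285 - 20117) = 18704/(-19832) = 18704*(-1/19832) = -2338/2479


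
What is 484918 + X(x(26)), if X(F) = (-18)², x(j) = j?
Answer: 485242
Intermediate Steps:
X(F) = 324
484918 + X(x(26)) = 484918 + 324 = 485242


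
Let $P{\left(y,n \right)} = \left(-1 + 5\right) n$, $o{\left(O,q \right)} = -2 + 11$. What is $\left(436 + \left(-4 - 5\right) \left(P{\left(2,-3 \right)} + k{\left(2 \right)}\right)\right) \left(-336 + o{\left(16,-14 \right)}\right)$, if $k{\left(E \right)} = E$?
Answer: $-172002$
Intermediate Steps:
$o{\left(O,q \right)} = 9$
$P{\left(y,n \right)} = 4 n$
$\left(436 + \left(-4 - 5\right) \left(P{\left(2,-3 \right)} + k{\left(2 \right)}\right)\right) \left(-336 + o{\left(16,-14 \right)}\right) = \left(436 + \left(-4 - 5\right) \left(4 \left(-3\right) + 2\right)\right) \left(-336 + 9\right) = \left(436 - 9 \left(-12 + 2\right)\right) \left(-327\right) = \left(436 - -90\right) \left(-327\right) = \left(436 + 90\right) \left(-327\right) = 526 \left(-327\right) = -172002$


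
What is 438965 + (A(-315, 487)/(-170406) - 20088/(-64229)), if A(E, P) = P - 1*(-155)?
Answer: 800746394703770/1824167829 ≈ 4.3897e+5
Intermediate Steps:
A(E, P) = 155 + P (A(E, P) = P + 155 = 155 + P)
438965 + (A(-315, 487)/(-170406) - 20088/(-64229)) = 438965 + ((155 + 487)/(-170406) - 20088/(-64229)) = 438965 + (642*(-1/170406) - 20088*(-1/64229)) = 438965 + (-107/28401 + 20088/64229) = 438965 + 563646785/1824167829 = 800746394703770/1824167829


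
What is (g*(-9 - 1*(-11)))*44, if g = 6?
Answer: 528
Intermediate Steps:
(g*(-9 - 1*(-11)))*44 = (6*(-9 - 1*(-11)))*44 = (6*(-9 + 11))*44 = (6*2)*44 = 12*44 = 528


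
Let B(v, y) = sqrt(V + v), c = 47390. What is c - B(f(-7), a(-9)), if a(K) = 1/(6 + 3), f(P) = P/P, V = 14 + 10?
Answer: 47385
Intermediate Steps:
V = 24
f(P) = 1
a(K) = 1/9
B(v, y) = sqrt(24 + v)
c - B(f(-7), a(-9)) = 47390 - sqrt(24 + 1) = 47390 - sqrt(25) = 47390 - 1*5 = 47390 - 5 = 47385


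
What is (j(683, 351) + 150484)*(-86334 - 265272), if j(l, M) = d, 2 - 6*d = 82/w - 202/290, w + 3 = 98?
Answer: -145770313966171/2755 ≈ -5.2911e+10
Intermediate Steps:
w = 95 (w = -3 + 98 = 95)
d = 5051/16530 (d = ⅓ - (82/95 - 202/290)/6 = ⅓ - (82*(1/95) - 202*1/290)/6 = ⅓ - (82/95 - 101/145)/6 = ⅓ - ⅙*459/2755 = ⅓ - 153/5510 = 5051/16530 ≈ 0.30557)
j(l, M) = 5051/16530
(j(683, 351) + 150484)*(-86334 - 265272) = (5051/16530 + 150484)*(-86334 - 265272) = (2487505571/16530)*(-351606) = -145770313966171/2755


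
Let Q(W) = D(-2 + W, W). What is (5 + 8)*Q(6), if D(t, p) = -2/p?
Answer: -13/3 ≈ -4.3333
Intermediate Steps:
Q(W) = -2/W
(5 + 8)*Q(6) = (5 + 8)*(-2/6) = 13*(-2*1/6) = 13*(-1/3) = -13/3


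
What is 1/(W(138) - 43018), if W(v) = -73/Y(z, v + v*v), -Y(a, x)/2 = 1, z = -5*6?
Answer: -2/85963 ≈ -2.3266e-5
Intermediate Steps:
z = -30
Y(a, x) = -2 (Y(a, x) = -2*1 = -2)
W(v) = 73/2 (W(v) = -73/(-2) = -73*(-1/2) = 73/2)
1/(W(138) - 43018) = 1/(73/2 - 43018) = 1/(-85963/2) = -2/85963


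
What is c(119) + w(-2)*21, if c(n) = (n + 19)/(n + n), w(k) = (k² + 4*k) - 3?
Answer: -17424/119 ≈ -146.42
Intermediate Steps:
w(k) = -3 + k² + 4*k
c(n) = (19 + n)/(2*n) (c(n) = (19 + n)/((2*n)) = (19 + n)*(1/(2*n)) = (19 + n)/(2*n))
c(119) + w(-2)*21 = (½)*(19 + 119)/119 + (-3 + (-2)² + 4*(-2))*21 = (½)*(1/119)*138 + (-3 + 4 - 8)*21 = 69/119 - 7*21 = 69/119 - 147 = -17424/119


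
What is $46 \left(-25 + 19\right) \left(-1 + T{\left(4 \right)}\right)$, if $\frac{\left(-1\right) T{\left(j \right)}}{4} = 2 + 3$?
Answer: $5796$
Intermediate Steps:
$T{\left(j \right)} = -20$ ($T{\left(j \right)} = - 4 \left(2 + 3\right) = \left(-4\right) 5 = -20$)
$46 \left(-25 + 19\right) \left(-1 + T{\left(4 \right)}\right) = 46 \left(-25 + 19\right) \left(-1 - 20\right) = 46 \left(\left(-6\right) \left(-21\right)\right) = 46 \cdot 126 = 5796$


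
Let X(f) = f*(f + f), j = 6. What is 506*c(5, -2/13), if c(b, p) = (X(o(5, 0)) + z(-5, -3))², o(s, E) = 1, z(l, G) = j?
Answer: 32384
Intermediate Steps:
z(l, G) = 6
X(f) = 2*f² (X(f) = f*(2*f) = 2*f²)
c(b, p) = 64 (c(b, p) = (2*1² + 6)² = (2*1 + 6)² = (2 + 6)² = 8² = 64)
506*c(5, -2/13) = 506*64 = 32384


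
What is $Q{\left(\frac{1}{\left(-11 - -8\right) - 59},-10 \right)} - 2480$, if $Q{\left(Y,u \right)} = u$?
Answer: $-2490$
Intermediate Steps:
$Q{\left(\frac{1}{\left(-11 - -8\right) - 59},-10 \right)} - 2480 = -10 - 2480 = -2490$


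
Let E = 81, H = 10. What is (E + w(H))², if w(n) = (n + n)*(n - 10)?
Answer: 6561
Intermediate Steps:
w(n) = 2*n*(-10 + n) (w(n) = (2*n)*(-10 + n) = 2*n*(-10 + n))
(E + w(H))² = (81 + 2*10*(-10 + 10))² = (81 + 2*10*0)² = (81 + 0)² = 81² = 6561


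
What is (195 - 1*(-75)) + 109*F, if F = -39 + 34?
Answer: -275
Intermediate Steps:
F = -5
(195 - 1*(-75)) + 109*F = (195 - 1*(-75)) + 109*(-5) = (195 + 75) - 545 = 270 - 545 = -275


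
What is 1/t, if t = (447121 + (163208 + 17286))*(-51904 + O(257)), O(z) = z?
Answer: -1/32414431905 ≈ -3.0850e-11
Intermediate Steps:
t = -32414431905 (t = (447121 + (163208 + 17286))*(-51904 + 257) = (447121 + 180494)*(-51647) = 627615*(-51647) = -32414431905)
1/t = 1/(-32414431905) = -1/32414431905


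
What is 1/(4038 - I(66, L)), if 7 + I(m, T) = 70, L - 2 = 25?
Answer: 1/3975 ≈ 0.00025157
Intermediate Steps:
L = 27 (L = 2 + 25 = 27)
I(m, T) = 63 (I(m, T) = -7 + 70 = 63)
1/(4038 - I(66, L)) = 1/(4038 - 1*63) = 1/(4038 - 63) = 1/3975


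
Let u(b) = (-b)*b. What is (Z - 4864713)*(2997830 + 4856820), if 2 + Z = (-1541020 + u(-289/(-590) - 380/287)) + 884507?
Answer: -24869118214845290293157/573452978 ≈ -4.3367e+13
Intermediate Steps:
u(b) = -b²
Z = -18824044046123549/28672648900 (Z = -2 + ((-1541020 - (-289/(-590) - 380/287)²) + 884507) = -2 + ((-1541020 - (-289*(-1/590) - 380*1/287)²) + 884507) = -2 + ((-1541020 - (289/590 - 380/287)²) + 884507) = -2 + ((-1541020 - (-141257/169330)²) + 884507) = -2 + ((-1541020 - 1*19953540049/28672648900) + 884507) = -2 + ((-1541020 - 19953540049/28672648900) + 884507) = -2 + (-44185145361418049/28672648900 + 884507) = -2 - 18823986700825749/28672648900 = -18824044046123549/28672648900 ≈ -6.5652e+5)
(Z - 4864713)*(2997830 + 4856820) = (-18824044046123549/28672648900 - 4864713)*(2997830 + 4856820) = -158308251894389249/28672648900*7854650 = -24869118214845290293157/573452978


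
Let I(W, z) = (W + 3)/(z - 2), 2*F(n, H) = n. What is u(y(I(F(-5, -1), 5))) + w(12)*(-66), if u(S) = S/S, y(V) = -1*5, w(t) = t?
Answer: -791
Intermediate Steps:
F(n, H) = n/2
I(W, z) = (3 + W)/(-2 + z)
y(V) = -5
u(S) = 1
u(y(I(F(-5, -1), 5))) + w(12)*(-66) = 1 + 12*(-66) = 1 - 792 = -791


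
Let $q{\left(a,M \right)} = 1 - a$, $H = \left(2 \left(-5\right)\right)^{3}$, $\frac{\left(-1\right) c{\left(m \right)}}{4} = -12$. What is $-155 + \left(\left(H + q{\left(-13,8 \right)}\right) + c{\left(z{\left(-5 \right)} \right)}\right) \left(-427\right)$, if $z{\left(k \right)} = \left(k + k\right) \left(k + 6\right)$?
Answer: $400371$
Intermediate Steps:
$z{\left(k \right)} = 2 k \left(6 + k\right)$
$c{\left(m \right)} = 48$ ($c{\left(m \right)} = \left(-4\right) \left(-12\right) = 48$)
$H = -1000$ ($H = \left(-10\right)^{3} = -1000$)
$-155 + \left(\left(H + q{\left(-13,8 \right)}\right) + c{\left(z{\left(-5 \right)} \right)}\right) \left(-427\right) = -155 + \left(\left(-1000 + \left(1 - -13\right)\right) + 48\right) \left(-427\right) = -155 + \left(\left(-1000 + \left(1 + 13\right)\right) + 48\right) \left(-427\right) = -155 + \left(\left(-1000 + 14\right) + 48\right) \left(-427\right) = -155 + \left(-986 + 48\right) \left(-427\right) = -155 - -400526 = -155 + 400526 = 400371$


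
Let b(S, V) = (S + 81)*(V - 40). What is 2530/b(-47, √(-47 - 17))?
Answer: -6325/3536 - 1265*I/3536 ≈ -1.7887 - 0.35775*I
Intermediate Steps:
b(S, V) = (-40 + V)*(81 + S) (b(S, V) = (81 + S)*(-40 + V) = (-40 + V)*(81 + S))
2530/b(-47, √(-47 - 17)) = 2530/(-3240 - 40*(-47) + 81*√(-47 - 17) - 47*√(-47 - 17)) = 2530/(-3240 + 1880 + 81*√(-64) - 376*I) = 2530/(-3240 + 1880 + 81*(8*I) - 376*I) = 2530/(-3240 + 1880 + 648*I - 376*I) = 2530/(-1360 + 272*I) = 2530*((-1360 - 272*I)/1923584) = 1265*(-1360 - 272*I)/961792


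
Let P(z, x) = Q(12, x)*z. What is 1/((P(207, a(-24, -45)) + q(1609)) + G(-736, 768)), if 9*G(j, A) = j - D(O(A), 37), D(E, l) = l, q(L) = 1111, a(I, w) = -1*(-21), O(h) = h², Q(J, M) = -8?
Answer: -9/5678 ≈ -0.0015851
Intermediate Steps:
a(I, w) = 21
G(j, A) = -37/9 + j/9 (G(j, A) = (j - 1*37)/9 = (j - 37)/9 = (-37 + j)/9 = -37/9 + j/9)
P(z, x) = -8*z
1/((P(207, a(-24, -45)) + q(1609)) + G(-736, 768)) = 1/((-8*207 + 1111) + (-37/9 + (⅑)*(-736))) = 1/((-1656 + 1111) + (-37/9 - 736/9)) = 1/(-545 - 773/9) = 1/(-5678/9) = -9/5678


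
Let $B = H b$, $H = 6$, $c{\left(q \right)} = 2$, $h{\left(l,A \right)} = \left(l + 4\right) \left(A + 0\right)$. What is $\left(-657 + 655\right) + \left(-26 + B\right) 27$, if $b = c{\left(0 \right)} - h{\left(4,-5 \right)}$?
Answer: $6100$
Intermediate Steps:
$h{\left(l,A \right)} = A \left(4 + l\right)$ ($h{\left(l,A \right)} = \left(4 + l\right) A = A \left(4 + l\right)$)
$b = 42$ ($b = 2 - - 5 \left(4 + 4\right) = 2 - \left(-5\right) 8 = 2 - -40 = 2 + 40 = 42$)
$B = 252$ ($B = 6 \cdot 42 = 252$)
$\left(-657 + 655\right) + \left(-26 + B\right) 27 = \left(-657 + 655\right) + \left(-26 + 252\right) 27 = -2 + 226 \cdot 27 = -2 + 6102 = 6100$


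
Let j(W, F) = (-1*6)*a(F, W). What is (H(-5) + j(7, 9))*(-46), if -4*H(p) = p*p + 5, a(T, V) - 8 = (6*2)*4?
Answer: 15801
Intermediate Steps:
a(T, V) = 56 (a(T, V) = 8 + (6*2)*4 = 8 + 12*4 = 8 + 48 = 56)
H(p) = -5/4 - p²/4 (H(p) = -(p*p + 5)/4 = -(p² + 5)/4 = -(5 + p²)/4 = -5/4 - p²/4)
j(W, F) = -336 (j(W, F) = -1*6*56 = -6*56 = -336)
(H(-5) + j(7, 9))*(-46) = ((-5/4 - ¼*(-5)²) - 336)*(-46) = ((-5/4 - ¼*25) - 336)*(-46) = ((-5/4 - 25/4) - 336)*(-46) = (-15/2 - 336)*(-46) = -687/2*(-46) = 15801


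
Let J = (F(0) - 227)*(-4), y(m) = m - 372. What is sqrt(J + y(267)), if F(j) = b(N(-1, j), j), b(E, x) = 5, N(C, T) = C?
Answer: 3*sqrt(87) ≈ 27.982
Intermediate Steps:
F(j) = 5
y(m) = -372 + m
J = 888 (J = (5 - 227)*(-4) = -222*(-4) = 888)
sqrt(J + y(267)) = sqrt(888 + (-372 + 267)) = sqrt(888 - 105) = sqrt(783) = 3*sqrt(87)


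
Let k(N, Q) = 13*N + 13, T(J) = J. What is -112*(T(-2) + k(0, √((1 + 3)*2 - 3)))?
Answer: -1232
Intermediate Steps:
k(N, Q) = 13 + 13*N
-112*(T(-2) + k(0, √((1 + 3)*2 - 3))) = -112*(-2 + (13 + 13*0)) = -112*(-2 + (13 + 0)) = -112*(-2 + 13) = -112*11 = -1232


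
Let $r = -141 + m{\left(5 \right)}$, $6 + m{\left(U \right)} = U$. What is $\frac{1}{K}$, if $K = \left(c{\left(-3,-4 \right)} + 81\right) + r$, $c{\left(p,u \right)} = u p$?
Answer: $- \frac{1}{49} \approx -0.020408$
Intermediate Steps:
$c{\left(p,u \right)} = p u$
$m{\left(U \right)} = -6 + U$
$r = -142$ ($r = -141 + \left(-6 + 5\right) = -141 - 1 = -142$)
$K = -49$ ($K = \left(\left(-3\right) \left(-4\right) + 81\right) - 142 = \left(12 + 81\right) - 142 = 93 - 142 = -49$)
$\frac{1}{K} = \frac{1}{-49} = - \frac{1}{49}$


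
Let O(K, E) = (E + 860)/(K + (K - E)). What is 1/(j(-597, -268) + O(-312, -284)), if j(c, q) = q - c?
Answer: 85/27821 ≈ 0.0030552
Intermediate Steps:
O(K, E) = (860 + E)/(-E + 2*K)
1/(j(-597, -268) + O(-312, -284)) = 1/((-268 - 1*(-597)) + (-860 - 1*(-284))/(-284 - 2*(-312))) = 1/((-268 + 597) + (-860 + 284)/(-284 + 624)) = 1/(329 - 576/340) = 1/(329 + (1/340)*(-576)) = 1/(329 - 144/85) = 1/(27821/85) = 85/27821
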